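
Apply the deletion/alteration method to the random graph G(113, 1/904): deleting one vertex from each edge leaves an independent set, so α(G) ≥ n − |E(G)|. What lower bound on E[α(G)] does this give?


E[|E(G)|] = C(113, 2)·p = 6328 · (1/904) = 7.
E[α(G)] ≥ n − E[|E(G)|] = 113 − 7 = 106.
Numerically: ≈ 106.0000.
(This is only a lower bound; the true E[α(G)] may be larger.)

E[α(G)] ≥ 106 ≈ 106.0000.


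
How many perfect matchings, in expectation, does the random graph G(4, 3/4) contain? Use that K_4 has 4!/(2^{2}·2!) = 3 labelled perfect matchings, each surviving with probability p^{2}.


K_4 has 4!/(2^{2}·2!) = 3 labelled perfect matchings.
For each such perfect matching H, let X_H = 1 if all 2 edges of H are present in G. Then P[X_H = 1] = p^{2} = (3/4)^{2} = 9/16.
By linearity of expectation: E[X] = Σ_H E[X_H] = 3 · p^{2} = 3 · 9/16 = 27/16.
Numerically: E[X] ≈ 1.69.

E[X] = 3 · (3/4)^{2} = 27/16 ≈ 1.69.


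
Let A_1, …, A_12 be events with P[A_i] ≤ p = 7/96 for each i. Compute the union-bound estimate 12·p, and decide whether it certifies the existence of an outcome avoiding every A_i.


Union bound: P[∪_{i=1}^{12} A_i] ≤ Σ_i P[A_i] ≤ 12·p = 12·(7/96) = 7/8.
Numerically: 7/8 ≈ 0.875.
Is 7/8 < 1? YES.
Since P[∪ A_i] ≤ 7/8 < 1, the complement has P[∩ A_i^c] ≥ 1 − 7/8 = 1/8 > 0, so some outcome avoids every A_i.

12·p = 7/8 ≈ 0.875; existence CERTIFIED by the union bound.


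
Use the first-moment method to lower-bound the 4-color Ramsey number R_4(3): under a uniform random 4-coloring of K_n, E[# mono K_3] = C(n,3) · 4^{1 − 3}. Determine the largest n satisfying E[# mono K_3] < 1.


We need C(n, 3) · 4^{1 − 3} < 1, i.e. C(n, 3) < 4^{3 − 1} = 16.
Check values of n near the boundary:
  n = 4: C(4, 3) = 4; 4 < 16? YES
  n = 5: C(5, 3) = 10; 10 < 16? YES
  n = 6: C(6, 3) = 20; 20 < 16? NO
  n = 7: C(7, 3) = 35; 35 < 16? NO
  n = 8: C(8, 3) = 56; 56 < 16? NO
The largest n with C(n, 3) < 16 is n = 5 (where E[X] = 5/8 ≈ 0.62500). Hence R_4(3) > 5, i.e. R_4(3) ≥ 6.

Largest n = 5; hence R_4(3) > 5.


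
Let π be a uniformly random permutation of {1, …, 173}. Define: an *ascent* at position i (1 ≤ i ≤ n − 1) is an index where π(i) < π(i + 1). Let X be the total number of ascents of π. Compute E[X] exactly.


Write X = Σ X_I over i = 1, …, 172, with X_I the indicator of one ascent.
There are 172 indicators.
For each fixed i, the pair (π(i), π(i+1)) is a uniformly random ordered pair of distinct values from {1, …, 173}; by symmetry P[π(i) < π(i+1)] = 1/2.
By linearity: E[X] = 172 · (1/2) = (173 − 1) · (1/2) = 86 ≈ 86.00000.

E[X] = 86 = 86.00000.


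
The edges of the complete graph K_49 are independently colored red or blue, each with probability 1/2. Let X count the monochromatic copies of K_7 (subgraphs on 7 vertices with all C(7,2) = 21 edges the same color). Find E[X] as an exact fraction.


Let X = Σ_S X_S over the C(49, 7) = 85900584 subsets S of size 7, where X_S = 1 if the K_7 on S is monochromatic.
For a fixed S, the K_7 on S has C(7, 2) = 21 edges. P[all 21 edges red] = (1/2)^21, and likewise for blue, so P[monochromatic] = 2·(1/2)^21 = 2^{1 − 21} = 1/1048576.
By linearity of expectation: E[X] = C(49, 7) · 2^{1 − 21} = 85900584 · 1/1048576 = 10737573/131072.
Numerically: E[X] ≈ 81.921181.

E[X] = C(49,7)·2^(1−C(7,2)) = 10737573/131072 ≈ 81.921181.


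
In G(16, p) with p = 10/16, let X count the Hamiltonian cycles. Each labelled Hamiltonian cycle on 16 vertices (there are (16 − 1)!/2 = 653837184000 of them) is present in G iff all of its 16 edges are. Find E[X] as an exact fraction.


K_16 has (16 − 1)!/2 = 653837184000 labelled Hamiltonian cycles.
For each such Hamiltonian cycle H, let X_H = 1 if all 16 edges of H are present in G. Then P[X_H = 1] = p^{16} = (5/8)^{16} = 152587890625/281474976710656.
Summing the indicators: E[X] = Σ_H E[X_H] = 653837184000 · p^{16} = 653837184000 · 152587890625/281474976710656 = 97429332733154296875/274877906944.
Numerically: E[X] ≈ 3.5445e+08.

E[X] = 653837184000 · (5/8)^{16} = 97429332733154296875/274877906944 ≈ 3.5445e+08.


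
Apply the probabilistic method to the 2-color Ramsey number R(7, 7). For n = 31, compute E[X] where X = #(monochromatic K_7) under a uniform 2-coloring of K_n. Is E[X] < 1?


E[X] = C(31, 7) · 2^{1 − 21} = 2629575 · 2^{−20} = 2629575/1048576.
As a reduced fraction: E[X] = 2629575/1048576 ≈ 2.507758.
Is E[X] < 1? NO.
Since E[X] ≥ 1, the first-moment bound is inconclusive at n = 31; it does NOT by itself certify R(7, 7) > 31.

E[X] = 2629575/1048576 ≈ 2.507758; E[X] ≥ 1; first-moment method inconclusive here.


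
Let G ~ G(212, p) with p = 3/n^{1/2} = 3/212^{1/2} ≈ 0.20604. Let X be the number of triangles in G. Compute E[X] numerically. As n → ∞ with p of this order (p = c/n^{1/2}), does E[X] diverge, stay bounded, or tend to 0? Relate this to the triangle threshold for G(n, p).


Number of potential triangles: C(212, 3) = 1565620.
Each occurs with probability p³ ≈ (0.20604)³ ≈ 8.7470170e-03.
By linearity: E[X] = C(212, 3)·p³ ≈ 1565620 · 8.7470170e-03 ≈ 13694.50482.
Since α = 1/2 < 1, p = c/n^{1/2} ≫ 1/n is above the triangle threshold p ~ 1/n. Asymptotically E[X] ~ (c³/6)·n^{3(1−α)} = (3³/6)·n^{1.5} → ∞; triangles are abundant w.h.p.

E[X] ≈ 13694.50482; in regime p = Θ(1/n^{1/2}) E[X] diverges (above the triangle threshold p ~ 1/n).


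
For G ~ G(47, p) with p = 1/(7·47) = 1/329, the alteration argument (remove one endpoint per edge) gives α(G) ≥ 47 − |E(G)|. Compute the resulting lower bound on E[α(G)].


E[|E(G)|] = C(47, 2)·p = 1081 · (1/329) = 23/7.
E[α(G)] ≥ n − E[|E(G)|] = 47 − 23/7 = 306/7.
Numerically: ≈ 43.71429.
(This is only a lower bound; the true E[α(G)] may be larger.)

E[α(G)] ≥ 306/7 ≈ 43.71429.


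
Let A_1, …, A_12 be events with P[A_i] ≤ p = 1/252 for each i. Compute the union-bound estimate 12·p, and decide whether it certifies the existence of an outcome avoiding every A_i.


Union bound: P[∪_{i=1}^{12} A_i] ≤ Σ_i P[A_i] ≤ 12·p = 12·(1/252) = 1/21.
Numerically: 1/21 ≈ 0.047619.
Is 1/21 < 1? YES.
Since P[∪ A_i] ≤ 1/21 < 1, the complement has P[∩ A_i^c] ≥ 1 − 1/21 = 20/21 > 0, so some outcome avoids every A_i.

12·p = 1/21 ≈ 0.047619; existence CERTIFIED by the union bound.


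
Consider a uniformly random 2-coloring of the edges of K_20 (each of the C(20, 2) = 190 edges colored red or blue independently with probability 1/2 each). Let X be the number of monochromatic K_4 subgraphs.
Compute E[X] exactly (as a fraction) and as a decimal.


Let X = Σ_S X_S over the C(20, 4) = 4845 subsets S of size 4, where X_S = 1 if the K_4 on S is monochromatic.
For a fixed S, the K_4 on S has C(4, 2) = 6 edges. P[all 6 edges red] = (1/2)^6, and likewise for blue, so P[monochromatic] = 2·(1/2)^6 = 2^{1 − 6} = 1/32.
Summing: E[X] = C(20, 4) · 2^{1 − 6} = 4845 · 1/32 = 4845/32.
Numerically: E[X] ≈ 151.406.

E[X] = C(20,4)·2^(1−C(4,2)) = 4845/32 ≈ 151.406.


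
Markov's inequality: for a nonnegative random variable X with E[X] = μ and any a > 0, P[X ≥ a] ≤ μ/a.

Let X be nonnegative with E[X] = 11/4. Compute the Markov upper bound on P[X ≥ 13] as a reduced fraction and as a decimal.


μ = E[X] = 11/4, a = 13.
Markov: P[X ≥ 13] ≤ μ/a = (11/4)/13 = 11/52.
Numerically: ≈ 0.212.
(Since a = 13 > μ = 2.750, the bound 11/52 is < 1 and informative.)

P[X ≥ 13] ≤ 11/52 ≈ 0.212.


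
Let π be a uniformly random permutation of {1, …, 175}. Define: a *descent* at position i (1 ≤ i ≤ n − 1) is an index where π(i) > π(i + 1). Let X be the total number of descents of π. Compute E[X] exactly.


Write X = Σ X_I over i = 1, …, 174, with X_I the indicator of one descent.
There are 174 indicators.
For each fixed i, the pair (π(i), π(i+1)) is a uniformly random ordered pair of distinct values from {1, …, 175}; by symmetry P[π(i) > π(i+1)] = 1/2.
By linearity: E[X] = 174 · (1/2) = (175 − 1) · (1/2) = 87 ≈ 87.000000.

E[X] = 87 = 87.000000.


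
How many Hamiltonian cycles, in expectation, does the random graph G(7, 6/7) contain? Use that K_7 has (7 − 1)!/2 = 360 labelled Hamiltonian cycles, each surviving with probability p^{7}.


K_7 has (7 − 1)!/2 = 360 labelled Hamiltonian cycles.
For each such Hamiltonian cycle H, let X_H = 1 if all 7 edges of H are present in G. Then P[X_H = 1] = p^{7} = (6/7)^{7} = 279936/823543.
By linearity of expectation: E[X] = Σ_H E[X_H] = 360 · p^{7} = 360 · 279936/823543 = 100776960/823543.
Numerically: E[X] ≈ 122.4.

E[X] = 360 · (6/7)^{7} = 100776960/823543 ≈ 122.4.


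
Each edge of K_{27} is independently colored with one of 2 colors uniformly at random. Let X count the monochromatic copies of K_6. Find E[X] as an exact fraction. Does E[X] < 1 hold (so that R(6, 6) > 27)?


E[X] = C(27, 6) · 2^{1 − 15} = 296010 · 2^{−14} = 296010/16384.
As a reduced fraction: E[X] = 148005/8192 ≈ 18.067017.
Is E[X] < 1? NO.
Since E[X] ≥ 1, the first-moment bound is inconclusive at n = 27; it does NOT by itself certify R(6, 6) > 27.

E[X] = 148005/8192 ≈ 18.067017; E[X] ≥ 1; first-moment method inconclusive here.


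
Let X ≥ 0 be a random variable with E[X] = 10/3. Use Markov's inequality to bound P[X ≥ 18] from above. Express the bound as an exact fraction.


μ = E[X] = 10/3, a = 18.
Markov: P[X ≥ 18] ≤ μ/a = (10/3)/18 = 5/27.
Numerically: ≈ 0.185.
(Since a = 18 > μ = 3.333, the bound 5/27 is < 1 and informative.)

P[X ≥ 18] ≤ 5/27 ≈ 0.185.


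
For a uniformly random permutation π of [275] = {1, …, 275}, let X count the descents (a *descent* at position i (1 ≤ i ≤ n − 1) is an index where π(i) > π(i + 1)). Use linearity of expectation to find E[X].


Write X = Σ X_I over i = 1, …, 274, with X_I the indicator of one descent.
There are 274 indicators.
For each fixed i, the pair (π(i), π(i+1)) is a uniformly random ordered pair of distinct values from {1, …, 275}; by symmetry P[π(i) > π(i+1)] = 1/2.
By linearity: E[X] = 274 · (1/2) = (275 − 1) · (1/2) = 137 ≈ 137.00000.

E[X] = 137 = 137.00000.


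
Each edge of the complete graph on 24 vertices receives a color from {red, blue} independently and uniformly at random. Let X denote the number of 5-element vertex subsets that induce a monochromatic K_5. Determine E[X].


Let X = Σ_S X_S over the C(24, 5) = 42504 subsets S of size 5, where X_S = 1 if the K_5 on S is monochromatic.
For a fixed S, the K_5 on S has C(5, 2) = 10 edges. P[all 10 edges red] = (1/2)^10, and likewise for blue, so P[monochromatic] = 2·(1/2)^10 = 2^{1 − 10} = 1/512.
By linearity of expectation: E[X] = C(24, 5) · 2^{1 − 10} = 42504 · 1/512 = 5313/64.
Numerically: E[X] ≈ 83.01562.

E[X] = C(24,5)·2^(1−C(5,2)) = 5313/64 ≈ 83.01562.


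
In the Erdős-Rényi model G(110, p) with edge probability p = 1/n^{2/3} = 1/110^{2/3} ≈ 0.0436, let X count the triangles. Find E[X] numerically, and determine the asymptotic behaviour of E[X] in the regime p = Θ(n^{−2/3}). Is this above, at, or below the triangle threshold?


Number of potential triangles: C(110, 3) = 215820.
Each occurs with probability p³ ≈ (0.0436)³ ≈ 8.26446e-05.
By linearity: E[X] = C(110, 3)·p³ ≈ 215820 · 8.26446e-05 ≈ 17.836.
Since α = 2/3 < 1, p = c/n^{2/3} ≫ 1/n is above the triangle threshold p ~ 1/n. Asymptotically E[X] ~ (c³/6)·n^{3(1−α)} = (1³/6)·n^{1} → ∞; triangles are abundant w.h.p.

E[X] ≈ 17.836; in regime p = Θ(1/n^{2/3}) E[X] diverges (above the triangle threshold p ~ 1/n).


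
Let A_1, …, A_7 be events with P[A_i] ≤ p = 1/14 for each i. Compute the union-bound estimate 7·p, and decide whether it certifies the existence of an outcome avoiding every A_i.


Union bound: P[∪_{i=1}^{7} A_i] ≤ Σ_i P[A_i] ≤ 7·p = 7·(1/14) = 1/2.
Numerically: 1/2 ≈ 0.5000000.
Is 1/2 < 1? YES.
Since P[∪ A_i] ≤ 1/2 < 1, the complement has P[∩ A_i^c] ≥ 1 − 1/2 = 1/2 > 0, so some outcome avoids every A_i.

7·p = 1/2 ≈ 0.5000000; existence CERTIFIED by the union bound.


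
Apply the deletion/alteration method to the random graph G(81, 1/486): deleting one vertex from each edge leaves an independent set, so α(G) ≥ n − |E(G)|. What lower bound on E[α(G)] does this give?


E[|E(G)|] = C(81, 2)·p = 3240 · (1/486) = 20/3.
E[α(G)] ≥ n − E[|E(G)|] = 81 − 20/3 = 223/3.
Numerically: ≈ 74.3333.
(This is only a lower bound; the true E[α(G)] may be larger.)

E[α(G)] ≥ 223/3 ≈ 74.3333.


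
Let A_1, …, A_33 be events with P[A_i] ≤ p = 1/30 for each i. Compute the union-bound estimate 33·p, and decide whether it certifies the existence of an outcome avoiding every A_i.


Union bound: P[∪_{i=1}^{33} A_i] ≤ Σ_i P[A_i] ≤ 33·p = 33·(1/30) = 11/10.
Numerically: 11/10 ≈ 1.100000.
Is 11/10 < 1? NO.
Since the bound 11/10 is ≥ 1, the union bound is uninformative here; it does NOT by itself certify existence.

33·p = 11/10 ≈ 1.100000; existence NOT certified by the union bound.


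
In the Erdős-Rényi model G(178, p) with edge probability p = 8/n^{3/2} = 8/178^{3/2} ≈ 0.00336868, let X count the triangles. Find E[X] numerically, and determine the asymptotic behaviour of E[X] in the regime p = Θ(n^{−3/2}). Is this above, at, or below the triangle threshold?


Number of potential triangles: C(178, 3) = 924176.
Each occurs with probability p³ ≈ (0.00336868)³ ≈ 3.82278568e-08.
By linearity: E[X] = C(178, 3)·p³ ≈ 924176 · 3.82278568e-08 ≈ 0.035329.
Since α = 3/2 > 1, p = c/n^{3/2} = o(1/n) is below the triangle threshold p ~ 1/n. Asymptotically E[X] ~ (c³/6)·n^{3(1−α)} = (8³/6)·n^{-1.5} → 0, so by Markov's inequality G has no triangles w.h.p.

E[X] ≈ 0.035329; in regime p = Θ(1/n^{3/2}) E[X] tends to 0 (below the triangle threshold p ~ 1/n).


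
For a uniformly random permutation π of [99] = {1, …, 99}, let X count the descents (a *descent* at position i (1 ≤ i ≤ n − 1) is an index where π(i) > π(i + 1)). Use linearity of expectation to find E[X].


Write X = Σ X_I over i = 1, …, 98, with X_I the indicator of one descent.
There are 98 indicators.
For each fixed i, the pair (π(i), π(i+1)) is a uniformly random ordered pair of distinct values from {1, …, 99}; by symmetry P[π(i) > π(i+1)] = 1/2.
By linearity: E[X] = 98 · (1/2) = (99 − 1) · (1/2) = 49 ≈ 49.000.

E[X] = 49 = 49.000.


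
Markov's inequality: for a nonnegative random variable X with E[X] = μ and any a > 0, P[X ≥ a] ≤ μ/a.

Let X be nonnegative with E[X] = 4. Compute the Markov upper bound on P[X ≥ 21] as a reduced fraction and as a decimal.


μ = E[X] = 4, a = 21.
Markov: P[X ≥ 21] ≤ μ/a = (4)/21 = 4/21.
Numerically: ≈ 0.190476.
(Since a = 21 > μ = 4.000000, the bound 4/21 is < 1 and informative.)

P[X ≥ 21] ≤ 4/21 ≈ 0.190476.


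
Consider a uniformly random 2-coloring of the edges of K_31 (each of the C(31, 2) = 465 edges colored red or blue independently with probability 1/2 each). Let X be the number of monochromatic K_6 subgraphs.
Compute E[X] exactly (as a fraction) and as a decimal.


Let X = Σ_S X_S over the C(31, 6) = 736281 subsets S of size 6, where X_S = 1 if the K_6 on S is monochromatic.
For a fixed S, the K_6 on S has C(6, 2) = 15 edges. P[all 15 edges red] = (1/2)^15, and likewise for blue, so P[monochromatic] = 2·(1/2)^15 = 2^{1 − 15} = 1/16384.
Summing: E[X] = C(31, 6) · 2^{1 − 15} = 736281 · 1/16384 = 736281/16384.
Numerically: E[X] ≈ 44.939.

E[X] = C(31,6)·2^(1−C(6,2)) = 736281/16384 ≈ 44.939.


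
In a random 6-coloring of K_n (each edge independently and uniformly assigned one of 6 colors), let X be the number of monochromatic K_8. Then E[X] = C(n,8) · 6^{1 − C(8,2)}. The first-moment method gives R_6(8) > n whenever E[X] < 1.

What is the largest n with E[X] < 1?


We need C(n, 8) · 6^{1 − 28} < 1, i.e. C(n, 8) < 6^{28 − 1} = 1023490369077469249536.
Check values of n near the boundary:
  n = 1593: C(1593, 8) = 1010555394551193970323; 1010555394551193970323 < 1023490369077469249536? YES
  n = 1594: C(1594, 8) = 1015652773590544255167; 1015652773590544255167 < 1023490369077469249536? YES
  n = 1595: C(1595, 8) = 1020772636343363633895; 1020772636343363633895 < 1023490369077469249536? YES
  n = 1596: C(1596, 8) = 1025915067760710553965; 1025915067760710553965 < 1023490369077469249536? NO
The largest n with C(n, 8) < 1023490369077469249536 is n = 1595 (where E[X] = 113419181815929292655/113721152119718805504 ≈ 0.9973). Hence R_6(8) > 1595, i.e. R_6(8) ≥ 1596.

Largest n = 1595; hence R_6(8) > 1595.


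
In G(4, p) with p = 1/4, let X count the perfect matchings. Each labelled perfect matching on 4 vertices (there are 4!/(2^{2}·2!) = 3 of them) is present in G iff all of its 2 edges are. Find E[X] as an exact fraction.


K_4 has 4!/(2^{2}·2!) = 3 labelled perfect matchings.
For each such perfect matching H, let X_H = 1 if all 2 edges of H are present in G. Then P[X_H = 1] = p^{2} = (1/4)^{2} = 1/16.
By linearity: E[X] = Σ_H E[X_H] = 3 · p^{2} = 3 · 1/16 = 3/16.
Numerically: E[X] ≈ 0.188.

E[X] = 3 · (1/4)^{2} = 3/16 ≈ 0.188.


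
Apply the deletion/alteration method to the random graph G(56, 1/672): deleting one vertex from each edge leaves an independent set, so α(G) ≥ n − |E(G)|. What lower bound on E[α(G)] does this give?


E[|E(G)|] = C(56, 2)·p = 1540 · (1/672) = 55/24.
E[α(G)] ≥ n − E[|E(G)|] = 56 − 55/24 = 1289/24.
Numerically: ≈ 53.70833.
(This is only a lower bound; the true E[α(G)] may be larger.)

E[α(G)] ≥ 1289/24 ≈ 53.70833.


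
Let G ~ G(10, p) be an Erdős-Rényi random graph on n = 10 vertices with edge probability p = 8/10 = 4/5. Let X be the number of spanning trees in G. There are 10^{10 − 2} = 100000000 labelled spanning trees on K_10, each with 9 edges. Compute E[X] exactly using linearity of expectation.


K_10 has 10^{10 − 2} = 100000000 labelled spanning trees.
For each such spanning tree H, let X_H = 1 if all 9 edges of H are present in G. Then P[X_H = 1] = p^{9} = (4/5)^{9} = 262144/1953125.
By linearity of expectation: E[X] = Σ_H E[X_H] = 100000000 · p^{9} = 100000000 · 262144/1953125 = 67108864/5.
Numerically: E[X] ≈ 1.342e+07.

E[X] = 100000000 · (4/5)^{9} = 67108864/5 ≈ 1.342e+07.


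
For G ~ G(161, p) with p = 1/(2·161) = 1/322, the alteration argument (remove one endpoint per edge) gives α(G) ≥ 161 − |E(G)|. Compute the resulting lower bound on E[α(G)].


E[|E(G)|] = C(161, 2)·p = 12880 · (1/322) = 40.
E[α(G)] ≥ n − E[|E(G)|] = 161 − 40 = 121.
Numerically: ≈ 121.00000.
(This is only a lower bound; the true E[α(G)] may be larger.)

E[α(G)] ≥ 121 ≈ 121.00000.


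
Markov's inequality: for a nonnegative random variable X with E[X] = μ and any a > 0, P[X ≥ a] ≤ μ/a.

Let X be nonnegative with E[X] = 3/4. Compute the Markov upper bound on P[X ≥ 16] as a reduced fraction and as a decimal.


μ = E[X] = 3/4, a = 16.
Markov: P[X ≥ 16] ≤ μ/a = (3/4)/16 = 3/64.
Numerically: ≈ 0.0469.
(Since a = 16 > μ = 0.7500, the bound 3/64 is < 1 and informative.)

P[X ≥ 16] ≤ 3/64 ≈ 0.0469.


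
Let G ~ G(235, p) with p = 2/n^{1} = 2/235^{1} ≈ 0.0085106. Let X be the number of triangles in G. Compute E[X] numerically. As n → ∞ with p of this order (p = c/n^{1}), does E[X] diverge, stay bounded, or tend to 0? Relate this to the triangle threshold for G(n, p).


Number of potential triangles: C(235, 3) = 2135445.
Each occurs with probability p³ ≈ (0.0085106)³ ≈ 6.1643374e-07.
By linearity: E[X] = C(235, 3)·p³ ≈ 2135445 · 6.1643374e-07 ≈ 1.31636.
Here α = 1, so p = 2/n is exactly at the triangle threshold p ~ 1/n. Asymptotically E[X] → c³/6 = 2³/6 = 4/3 ≈ 1.33333, a bounded constant. In this regime the triangle count is asymptotically Poisson(c³/6).

E[X] ≈ 1.31636; in regime p = Θ(1/n^{1}) E[X] stays bounded (at the triangle threshold p ~ 1/n).


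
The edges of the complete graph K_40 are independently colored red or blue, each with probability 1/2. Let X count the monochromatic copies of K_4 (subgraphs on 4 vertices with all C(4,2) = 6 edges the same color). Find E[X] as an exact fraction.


Let X = Σ_S X_S over the C(40, 4) = 91390 subsets S of size 4, where X_S = 1 if the K_4 on S is monochromatic.
For a fixed S, the K_4 on S has C(4, 2) = 6 edges. P[all 6 edges red] = (1/2)^6, and likewise for blue, so P[monochromatic] = 2·(1/2)^6 = 2^{1 − 6} = 1/32.
Summing: E[X] = C(40, 4) · 2^{1 − 6} = 91390 · 1/32 = 45695/16.
Numerically: E[X] ≈ 2855.937500.

E[X] = C(40,4)·2^(1−C(4,2)) = 45695/16 ≈ 2855.937500.


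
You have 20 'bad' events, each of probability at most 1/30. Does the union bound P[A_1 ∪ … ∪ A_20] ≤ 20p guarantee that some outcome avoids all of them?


Union bound: P[∪_{i=1}^{20} A_i] ≤ Σ_i P[A_i] ≤ 20·p = 20·(1/30) = 2/3.
Numerically: 2/3 ≈ 0.666667.
Is 2/3 < 1? YES.
Since P[∪ A_i] ≤ 2/3 < 1, the complement has P[∩ A_i^c] ≥ 1 − 2/3 = 1/3 > 0, so some outcome avoids every A_i.

20·p = 2/3 ≈ 0.666667; existence CERTIFIED by the union bound.


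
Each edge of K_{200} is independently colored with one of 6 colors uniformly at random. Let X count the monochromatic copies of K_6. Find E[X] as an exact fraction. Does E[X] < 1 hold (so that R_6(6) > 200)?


E[X] = C(200, 6) · 6^{1 − 15} = 82408626300 · 6^{−14} = 82408626300/78364164096.
As a reduced fraction: E[X] = 6867385525/6530347008 ≈ 1.051611.
Is E[X] < 1? NO.
Since E[X] ≥ 1, the first-moment bound is inconclusive at n = 200; it does NOT by itself certify R_6(6) > 200.

E[X] = 6867385525/6530347008 ≈ 1.051611; E[X] ≥ 1; first-moment method inconclusive here.


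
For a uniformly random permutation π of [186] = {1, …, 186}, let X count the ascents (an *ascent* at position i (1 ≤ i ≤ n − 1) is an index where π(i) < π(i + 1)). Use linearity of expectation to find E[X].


Write X = Σ X_I over i = 1, …, 185, with X_I the indicator of one ascent.
There are 185 indicators.
For each fixed i, the pair (π(i), π(i+1)) is a uniformly random ordered pair of distinct values from {1, …, 186}; by symmetry P[π(i) < π(i+1)] = 1/2.
By linearity: E[X] = 185 · (1/2) = (186 − 1) · (1/2) = 185/2 ≈ 92.5000.

E[X] = 185/2 = 92.5000.


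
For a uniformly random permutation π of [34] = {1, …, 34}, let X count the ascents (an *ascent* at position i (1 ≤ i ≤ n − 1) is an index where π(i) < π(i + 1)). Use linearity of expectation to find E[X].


Write X = Σ X_I over i = 1, …, 33, with X_I the indicator of one ascent.
There are 33 indicators.
For each fixed i, the pair (π(i), π(i+1)) is a uniformly random ordered pair of distinct values from {1, …, 34}; by symmetry P[π(i) < π(i+1)] = 1/2.
By linearity: E[X] = 33 · (1/2) = (34 − 1) · (1/2) = 33/2 ≈ 16.5000.

E[X] = 33/2 = 16.5000.


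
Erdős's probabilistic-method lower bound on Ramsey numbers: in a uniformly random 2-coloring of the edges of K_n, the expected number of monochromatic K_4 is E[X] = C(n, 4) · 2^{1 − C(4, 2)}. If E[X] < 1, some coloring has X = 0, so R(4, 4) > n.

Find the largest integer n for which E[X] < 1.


We need C(n, 4) · 2^{1 − 6} < 1, i.e. C(n, 4) < 2^{6 − 1} = 32.
Check values of n near the boundary:
  n = 5: C(5, 4) = 5; 5 < 32? YES
  n = 6: C(6, 4) = 15; 15 < 32? YES
  n = 7: C(7, 4) = 35; 35 < 32? NO
The largest n with C(n, 4) < 32 is n = 6 (where E[X] = 15/32 ≈ 0.4688). Hence R(4, 4) > 6, i.e. R(4, 4) ≥ 7.

Largest n = 6; hence R(4, 4) > 6.


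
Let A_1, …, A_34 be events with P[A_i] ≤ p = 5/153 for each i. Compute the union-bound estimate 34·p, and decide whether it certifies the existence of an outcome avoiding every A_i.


Union bound: P[∪_{i=1}^{34} A_i] ≤ Σ_i P[A_i] ≤ 34·p = 34·(5/153) = 10/9.
Numerically: 10/9 ≈ 1.111.
Is 10/9 < 1? NO.
Since the bound 10/9 is ≥ 1, the union bound is uninformative here; it does NOT by itself certify existence.

34·p = 10/9 ≈ 1.111; existence NOT certified by the union bound.


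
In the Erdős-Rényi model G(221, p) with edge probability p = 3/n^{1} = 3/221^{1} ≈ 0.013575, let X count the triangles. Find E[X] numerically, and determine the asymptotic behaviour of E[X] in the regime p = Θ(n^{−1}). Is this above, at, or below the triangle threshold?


Number of potential triangles: C(221, 3) = 1774630.
Each occurs with probability p³ ≈ (0.013575)³ ≈ 2.5014219e-06.
By linearity: E[X] = C(221, 3)·p³ ≈ 1774630 · 2.5014219e-06 ≈ 4.43910.
Here α = 1, so p = 3/n is exactly at the triangle threshold p ~ 1/n. Asymptotically E[X] → c³/6 = 3³/6 = 9/2 ≈ 4.50000, a bounded constant. In this regime the triangle count is asymptotically Poisson(c³/6).

E[X] ≈ 4.43910; in regime p = Θ(1/n^{1}) E[X] stays bounded (at the triangle threshold p ~ 1/n).


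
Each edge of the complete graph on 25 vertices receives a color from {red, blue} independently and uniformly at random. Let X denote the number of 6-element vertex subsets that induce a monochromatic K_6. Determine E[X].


Let X = Σ_S X_S over the C(25, 6) = 177100 subsets S of size 6, where X_S = 1 if the K_6 on S is monochromatic.
For a fixed S, the K_6 on S has C(6, 2) = 15 edges. P[all 15 edges red] = (1/2)^15, and likewise for blue, so P[monochromatic] = 2·(1/2)^15 = 2^{1 − 15} = 1/16384.
Summing: E[X] = C(25, 6) · 2^{1 − 15} = 177100 · 1/16384 = 44275/4096.
Numerically: E[X] ≈ 10.809.

E[X] = C(25,6)·2^(1−C(6,2)) = 44275/4096 ≈ 10.809.


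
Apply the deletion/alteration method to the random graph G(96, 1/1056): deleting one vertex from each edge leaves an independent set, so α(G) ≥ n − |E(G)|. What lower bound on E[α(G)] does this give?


E[|E(G)|] = C(96, 2)·p = 4560 · (1/1056) = 95/22.
E[α(G)] ≥ n − E[|E(G)|] = 96 − 95/22 = 2017/22.
Numerically: ≈ 91.682.
(This is only a lower bound; the true E[α(G)] may be larger.)

E[α(G)] ≥ 2017/22 ≈ 91.682.


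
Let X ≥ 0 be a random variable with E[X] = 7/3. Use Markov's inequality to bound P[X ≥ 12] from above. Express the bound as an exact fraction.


μ = E[X] = 7/3, a = 12.
Markov: P[X ≥ 12] ≤ μ/a = (7/3)/12 = 7/36.
Numerically: ≈ 0.1944.
(Since a = 12 > μ = 2.3333, the bound 7/36 is < 1 and informative.)

P[X ≥ 12] ≤ 7/36 ≈ 0.1944.


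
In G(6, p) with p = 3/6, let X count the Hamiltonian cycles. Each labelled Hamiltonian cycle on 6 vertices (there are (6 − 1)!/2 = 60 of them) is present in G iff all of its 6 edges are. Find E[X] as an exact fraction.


K_6 has (6 − 1)!/2 = 60 labelled Hamiltonian cycles.
For each such Hamiltonian cycle H, let X_H = 1 if all 6 edges of H are present in G. Then P[X_H = 1] = p^{6} = (1/2)^{6} = 1/64.
Summing the indicators: E[X] = Σ_H E[X_H] = 60 · p^{6} = 60 · 1/64 = 15/16.
Numerically: E[X] ≈ 0.9375.

E[X] = 60 · (1/2)^{6} = 15/16 ≈ 0.9375.


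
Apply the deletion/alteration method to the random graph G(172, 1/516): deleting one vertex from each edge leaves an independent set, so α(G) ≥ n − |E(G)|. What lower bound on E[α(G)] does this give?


E[|E(G)|] = C(172, 2)·p = 14706 · (1/516) = 57/2.
E[α(G)] ≥ n − E[|E(G)|] = 172 − 57/2 = 287/2.
Numerically: ≈ 143.500.
(This is only a lower bound; the true E[α(G)] may be larger.)

E[α(G)] ≥ 287/2 ≈ 143.500.


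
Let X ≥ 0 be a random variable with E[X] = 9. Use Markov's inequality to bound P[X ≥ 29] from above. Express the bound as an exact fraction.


μ = E[X] = 9, a = 29.
Markov: P[X ≥ 29] ≤ μ/a = (9)/29 = 9/29.
Numerically: ≈ 0.310345.
(Since a = 29 > μ = 9.000000, the bound 9/29 is < 1 and informative.)

P[X ≥ 29] ≤ 9/29 ≈ 0.310345.


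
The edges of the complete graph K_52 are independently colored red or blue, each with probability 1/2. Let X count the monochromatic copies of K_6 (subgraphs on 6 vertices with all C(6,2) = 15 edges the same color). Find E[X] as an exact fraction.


Let X = Σ_S X_S over the C(52, 6) = 20358520 subsets S of size 6, where X_S = 1 if the K_6 on S is monochromatic.
For a fixed S, the K_6 on S has C(6, 2) = 15 edges. P[all 15 edges red] = (1/2)^15, and likewise for blue, so P[monochromatic] = 2·(1/2)^15 = 2^{1 − 15} = 1/16384.
Summing: E[X] = C(52, 6) · 2^{1 − 15} = 20358520 · 1/16384 = 2544815/2048.
Numerically: E[X] ≈ 1242.5854.

E[X] = C(52,6)·2^(1−C(6,2)) = 2544815/2048 ≈ 1242.5854.


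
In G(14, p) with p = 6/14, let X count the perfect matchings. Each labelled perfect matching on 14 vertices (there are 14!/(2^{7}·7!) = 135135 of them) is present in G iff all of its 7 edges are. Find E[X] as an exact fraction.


K_14 has 14!/(2^{7}·7!) = 135135 labelled perfect matchings.
For each such perfect matching H, let X_H = 1 if all 7 edges of H are present in G. Then P[X_H = 1] = p^{7} = (3/7)^{7} = 2187/823543.
Summing the indicators: E[X] = Σ_H E[X_H] = 135135 · p^{7} = 135135 · 2187/823543 = 42220035/117649.
Numerically: E[X] ≈ 359.

E[X] = 135135 · (3/7)^{7} = 42220035/117649 ≈ 359.


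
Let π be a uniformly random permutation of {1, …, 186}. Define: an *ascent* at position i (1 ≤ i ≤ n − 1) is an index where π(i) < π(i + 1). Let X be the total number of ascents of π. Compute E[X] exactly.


Write X = Σ X_I over i = 1, …, 185, with X_I the indicator of one ascent.
There are 185 indicators.
For each fixed i, the pair (π(i), π(i+1)) is a uniformly random ordered pair of distinct values from {1, …, 186}; by symmetry P[π(i) < π(i+1)] = 1/2.
By linearity: E[X] = 185 · (1/2) = (186 − 1) · (1/2) = 185/2 ≈ 92.50000.

E[X] = 185/2 = 92.50000.


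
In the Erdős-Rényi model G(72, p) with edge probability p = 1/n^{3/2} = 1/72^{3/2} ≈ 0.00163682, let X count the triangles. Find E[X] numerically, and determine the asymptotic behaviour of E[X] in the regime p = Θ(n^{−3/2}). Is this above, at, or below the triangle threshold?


Number of potential triangles: C(72, 3) = 59640.
Each occurs with probability p³ ≈ (0.00163682)³ ≈ 4.38534501e-09.
By linearity: E[X] = C(72, 3)·p³ ≈ 59640 · 4.38534501e-09 ≈ 0.000262.
Since α = 3/2 > 1, p = c/n^{3/2} = o(1/n) is below the triangle threshold p ~ 1/n. Asymptotically E[X] ~ (c³/6)·n^{3(1−α)} = (1³/6)·n^{-1.5} → 0, so by Markov's inequality G has no triangles w.h.p.

E[X] ≈ 0.000262; in regime p = Θ(1/n^{3/2}) E[X] tends to 0 (below the triangle threshold p ~ 1/n).


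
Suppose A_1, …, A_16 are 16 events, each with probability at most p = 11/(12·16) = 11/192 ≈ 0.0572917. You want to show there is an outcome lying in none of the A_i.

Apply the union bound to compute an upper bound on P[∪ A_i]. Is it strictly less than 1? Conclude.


Union bound: P[∪_{i=1}^{16} A_i] ≤ Σ_i P[A_i] ≤ 16·p = 16·(11/192) = 11/12.
Numerically: 11/12 ≈ 0.9166667.
Is 11/12 < 1? YES.
Since P[∪ A_i] ≤ 11/12 < 1, the complement has P[∩ A_i^c] ≥ 1 − 11/12 = 1/12 > 0, so some outcome avoids every A_i.

16·p = 11/12 ≈ 0.9166667; existence CERTIFIED by the union bound.


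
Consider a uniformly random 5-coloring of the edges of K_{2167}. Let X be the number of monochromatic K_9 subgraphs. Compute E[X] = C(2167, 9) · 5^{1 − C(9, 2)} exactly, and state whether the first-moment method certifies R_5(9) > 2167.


E[X] = C(2167, 9) · 5^{1 − 36} = 2855899084841489792706810 · 5^{−35} = 2855899084841489792706810/2910383045673370361328125.
As a reduced fraction: E[X] = 571179816968297958541362/582076609134674072265625 ≈ 0.981.
Is E[X] < 1? YES.
Since E[X] < 1, there exists a 5-coloring of K_{2167} with no monochromatic K_9; hence R_5(9) > 2167.

E[X] = 571179816968297958541362/582076609134674072265625 ≈ 0.981; E[X] < 1, so R_5(9) > 2167.


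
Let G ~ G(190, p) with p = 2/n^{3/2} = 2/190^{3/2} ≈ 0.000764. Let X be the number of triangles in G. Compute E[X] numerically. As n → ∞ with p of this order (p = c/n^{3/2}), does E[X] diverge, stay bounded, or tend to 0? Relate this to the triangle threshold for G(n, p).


Number of potential triangles: C(190, 3) = 1125180.
Each occurs with probability p³ ≈ (0.000764)³ ≈ 4.45347e-10.
By linearity: E[X] = C(190, 3)·p³ ≈ 1125180 · 4.45347e-10 ≈ 0.001.
Since α = 3/2 > 1, p = c/n^{3/2} = o(1/n) is below the triangle threshold p ~ 1/n. Asymptotically E[X] ~ (c³/6)·n^{3(1−α)} = (2³/6)·n^{-1.5} → 0, so by Markov's inequality G has no triangles w.h.p.

E[X] ≈ 0.001; in regime p = Θ(1/n^{3/2}) E[X] tends to 0 (below the triangle threshold p ~ 1/n).


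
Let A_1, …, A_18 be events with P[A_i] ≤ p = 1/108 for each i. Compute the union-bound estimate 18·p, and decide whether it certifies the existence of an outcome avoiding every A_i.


Union bound: P[∪_{i=1}^{18} A_i] ≤ Σ_i P[A_i] ≤ 18·p = 18·(1/108) = 1/6.
Numerically: 1/6 ≈ 0.166667.
Is 1/6 < 1? YES.
Since P[∪ A_i] ≤ 1/6 < 1, the complement has P[∩ A_i^c] ≥ 1 − 1/6 = 5/6 > 0, so some outcome avoids every A_i.

18·p = 1/6 ≈ 0.166667; existence CERTIFIED by the union bound.


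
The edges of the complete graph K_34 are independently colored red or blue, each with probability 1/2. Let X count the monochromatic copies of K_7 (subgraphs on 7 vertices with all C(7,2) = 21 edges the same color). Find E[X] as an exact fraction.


Let X = Σ_S X_S over the C(34, 7) = 5379616 subsets S of size 7, where X_S = 1 if the K_7 on S is monochromatic.
For a fixed S, the K_7 on S has C(7, 2) = 21 edges. P[all 21 edges red] = (1/2)^21, and likewise for blue, so P[monochromatic] = 2·(1/2)^21 = 2^{1 − 21} = 1/1048576.
By linearity: E[X] = C(34, 7) · 2^{1 − 21} = 5379616 · 1/1048576 = 168113/32768.
Numerically: E[X] ≈ 5.130.

E[X] = C(34,7)·2^(1−C(7,2)) = 168113/32768 ≈ 5.130.


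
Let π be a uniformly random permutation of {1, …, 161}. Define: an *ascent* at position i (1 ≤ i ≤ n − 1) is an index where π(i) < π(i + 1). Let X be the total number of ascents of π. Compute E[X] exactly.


Write X = Σ X_I over i = 1, …, 160, with X_I the indicator of one ascent.
There are 160 indicators.
For each fixed i, the pair (π(i), π(i+1)) is a uniformly random ordered pair of distinct values from {1, …, 161}; by symmetry P[π(i) < π(i+1)] = 1/2.
By linearity: E[X] = 160 · (1/2) = (161 − 1) · (1/2) = 80 ≈ 80.00000.

E[X] = 80 = 80.00000.


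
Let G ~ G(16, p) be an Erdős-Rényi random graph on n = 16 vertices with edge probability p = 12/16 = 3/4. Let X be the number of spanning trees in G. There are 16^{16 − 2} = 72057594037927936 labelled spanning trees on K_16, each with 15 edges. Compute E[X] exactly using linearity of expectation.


K_16 has 16^{16 − 2} = 72057594037927936 labelled spanning trees.
For each such spanning tree H, let X_H = 1 if all 15 edges of H are present in G. Then P[X_H = 1] = p^{15} = (3/4)^{15} = 14348907/1073741824.
Summing the indicators: E[X] = Σ_H E[X_H] = 72057594037927936 · p^{15} = 72057594037927936 · 14348907/1073741824 = 962938848411648.
Numerically: E[X] ≈ 9.62939e+14.

E[X] = 72057594037927936 · (3/4)^{15} = 962938848411648 ≈ 9.62939e+14.


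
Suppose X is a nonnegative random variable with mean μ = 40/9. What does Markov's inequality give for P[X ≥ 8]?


μ = E[X] = 40/9, a = 8.
Markov: P[X ≥ 8] ≤ μ/a = (40/9)/8 = 5/9.
Numerically: ≈ 0.5556.
(Since a = 8 > μ = 4.4444, the bound 5/9 is < 1 and informative.)

P[X ≥ 8] ≤ 5/9 ≈ 0.5556.


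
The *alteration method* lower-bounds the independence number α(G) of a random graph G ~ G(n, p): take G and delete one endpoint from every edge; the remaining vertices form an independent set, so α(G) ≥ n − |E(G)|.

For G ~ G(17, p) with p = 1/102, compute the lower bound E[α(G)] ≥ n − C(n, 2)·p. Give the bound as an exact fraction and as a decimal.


E[|E(G)|] = C(17, 2)·p = 136 · (1/102) = 4/3.
E[α(G)] ≥ n − E[|E(G)|] = 17 − 4/3 = 47/3.
Numerically: ≈ 15.667.
(This is only a lower bound; the true E[α(G)] may be larger.)

E[α(G)] ≥ 47/3 ≈ 15.667.


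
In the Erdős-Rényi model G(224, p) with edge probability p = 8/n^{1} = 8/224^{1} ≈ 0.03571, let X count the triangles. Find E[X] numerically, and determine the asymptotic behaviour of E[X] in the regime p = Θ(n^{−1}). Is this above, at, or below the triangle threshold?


Number of potential triangles: C(224, 3) = 1848224.
Each occurs with probability p³ ≈ (0.03571)³ ≈ 4.555394e-05.
By linearity: E[X] = C(224, 3)·p³ ≈ 1848224 · 4.555394e-05 ≈ 84.1939.
Here α = 1, so p = 8/n is exactly at the triangle threshold p ~ 1/n. Asymptotically E[X] → c³/6 = 8³/6 = 256/3 ≈ 85.3333, a bounded constant. In this regime the triangle count is asymptotically Poisson(c³/6).

E[X] ≈ 84.1939; in regime p = Θ(1/n^{1}) E[X] stays bounded (at the triangle threshold p ~ 1/n).


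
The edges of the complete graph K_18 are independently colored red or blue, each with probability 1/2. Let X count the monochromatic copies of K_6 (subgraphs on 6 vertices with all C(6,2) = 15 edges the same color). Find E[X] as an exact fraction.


Let X = Σ_S X_S over the C(18, 6) = 18564 subsets S of size 6, where X_S = 1 if the K_6 on S is monochromatic.
For a fixed S, the K_6 on S has C(6, 2) = 15 edges. P[all 15 edges red] = (1/2)^15, and likewise for blue, so P[monochromatic] = 2·(1/2)^15 = 2^{1 − 15} = 1/16384.
By linearity: E[X] = C(18, 6) · 2^{1 − 15} = 18564 · 1/16384 = 4641/4096.
Numerically: E[X] ≈ 1.1331.

E[X] = C(18,6)·2^(1−C(6,2)) = 4641/4096 ≈ 1.1331.


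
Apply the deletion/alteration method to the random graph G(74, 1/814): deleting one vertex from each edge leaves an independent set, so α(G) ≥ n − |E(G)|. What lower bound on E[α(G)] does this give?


E[|E(G)|] = C(74, 2)·p = 2701 · (1/814) = 73/22.
E[α(G)] ≥ n − E[|E(G)|] = 74 − 73/22 = 1555/22.
Numerically: ≈ 70.6818.
(This is only a lower bound; the true E[α(G)] may be larger.)

E[α(G)] ≥ 1555/22 ≈ 70.6818.


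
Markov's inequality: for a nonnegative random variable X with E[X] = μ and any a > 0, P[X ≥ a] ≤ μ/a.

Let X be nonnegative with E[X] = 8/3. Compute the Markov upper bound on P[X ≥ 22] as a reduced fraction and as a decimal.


μ = E[X] = 8/3, a = 22.
Markov: P[X ≥ 22] ≤ μ/a = (8/3)/22 = 4/33.
Numerically: ≈ 0.121.
(Since a = 22 > μ = 2.667, the bound 4/33 is < 1 and informative.)

P[X ≥ 22] ≤ 4/33 ≈ 0.121.


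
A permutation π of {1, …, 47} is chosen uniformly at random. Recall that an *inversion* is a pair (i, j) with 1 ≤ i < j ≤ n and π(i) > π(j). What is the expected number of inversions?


Write X = Σ X_I over the C(47, 2) = 1081 pairs i < j, with X_I the indicator of one inversion.
There are 1081 indicators.
For each fixed pair i < j, the values π(i) and π(j) are two distinct elements of {1, …, 47} in uniformly random order; by symmetry P[π(i) > π(j)] = 1/2.
By linearity: E[X] = 1081 · (1/2) = C(47, 2) · (1/2) = 1081/2 = 1081/2 ≈ 540.50000.

E[X] = 1081/2 = 540.50000.


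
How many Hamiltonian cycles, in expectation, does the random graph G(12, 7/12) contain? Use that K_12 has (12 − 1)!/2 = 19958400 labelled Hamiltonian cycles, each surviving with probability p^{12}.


K_12 has (12 − 1)!/2 = 19958400 labelled Hamiltonian cycles.
For each such Hamiltonian cycle H, let X_H = 1 if all 12 edges of H are present in G. Then P[X_H = 1] = p^{12} = (7/12)^{12} = 13841287201/8916100448256.
By linearity: E[X] = Σ_H E[X_H] = 19958400 · p^{12} = 19958400 · 13841287201/8916100448256 = 26644477861925/859963392.
Numerically: E[X] ≈ 30983.3.

E[X] = 19958400 · (7/12)^{12} = 26644477861925/859963392 ≈ 30983.3.


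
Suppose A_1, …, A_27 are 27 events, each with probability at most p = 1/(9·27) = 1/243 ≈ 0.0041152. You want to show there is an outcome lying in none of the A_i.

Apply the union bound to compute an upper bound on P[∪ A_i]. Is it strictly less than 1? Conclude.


Union bound: P[∪_{i=1}^{27} A_i] ≤ Σ_i P[A_i] ≤ 27·p = 27·(1/243) = 1/9.
Numerically: 1/9 ≈ 0.1111111.
Is 1/9 < 1? YES.
Since P[∪ A_i] ≤ 1/9 < 1, the complement has P[∩ A_i^c] ≥ 1 − 1/9 = 8/9 > 0, so some outcome avoids every A_i.

27·p = 1/9 ≈ 0.1111111; existence CERTIFIED by the union bound.
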